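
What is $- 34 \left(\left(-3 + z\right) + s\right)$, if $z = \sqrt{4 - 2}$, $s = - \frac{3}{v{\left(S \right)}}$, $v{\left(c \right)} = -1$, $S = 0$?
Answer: $- 34 \sqrt{2} \approx -48.083$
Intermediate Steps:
$s = 3$ ($s = - \frac{3}{-1} = \left(-3\right) \left(-1\right) = 3$)
$z = \sqrt{2} \approx 1.4142$
$- 34 \left(\left(-3 + z\right) + s\right) = - 34 \left(\left(-3 + \sqrt{2}\right) + 3\right) = - 34 \sqrt{2}$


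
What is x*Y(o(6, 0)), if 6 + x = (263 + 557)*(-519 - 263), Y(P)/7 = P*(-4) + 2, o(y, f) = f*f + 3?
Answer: 44887220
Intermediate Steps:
o(y, f) = 3 + f² (o(y, f) = f² + 3 = 3 + f²)
Y(P) = 14 - 28*P (Y(P) = 7*(P*(-4) + 2) = 7*(-4*P + 2) = 7*(2 - 4*P) = 14 - 28*P)
x = -641246 (x = -6 + (263 + 557)*(-519 - 263) = -6 + 820*(-782) = -6 - 641240 = -641246)
x*Y(o(6, 0)) = -641246*(14 - 28*(3 + 0²)) = -641246*(14 - 28*(3 + 0)) = -641246*(14 - 28*3) = -641246*(14 - 84) = -641246*(-70) = 44887220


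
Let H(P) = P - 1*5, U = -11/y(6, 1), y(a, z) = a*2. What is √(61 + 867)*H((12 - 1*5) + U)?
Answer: 13*√58/3 ≈ 33.002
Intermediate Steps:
y(a, z) = 2*a
U = -11/12 (U = -11/(2*6) = -11/12 ≈ -0.91667)
H(P) = -5 + P (H(P) = P - 5 = -5 + P)
√(61 + 867)*H((12 - 1*5) + U) = √(61 + 867)*(-5 + ((12 - 1*5) - 11/12)) = √928*(-5 + ((12 - 5) - 11/12)) = (4*√58)*(-5 + (7 - 11/12)) = (4*√58)*(-5 + 73/12) = (4*√58)*(13/12) = 13*√58/3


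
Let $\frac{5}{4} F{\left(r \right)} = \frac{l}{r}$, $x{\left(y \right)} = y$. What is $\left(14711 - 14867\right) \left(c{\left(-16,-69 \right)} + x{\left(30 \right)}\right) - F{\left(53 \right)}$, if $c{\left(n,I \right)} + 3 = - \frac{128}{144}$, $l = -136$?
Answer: $- \frac{3236668}{795} \approx -4071.3$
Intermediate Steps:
$c{\left(n,I \right)} = - \frac{35}{9}$ ($c{\left(n,I \right)} = -3 - \frac{128}{144} = -3 - \frac{8}{9} = - \frac{35}{9}$)
$F{\left(r \right)} = - \frac{544}{5 r}$ ($F{\left(r \right)} = \frac{4 \left(- \frac{136}{r}\right)}{5} = - \frac{544}{5 r}$)
$\left(14711 - 14867\right) \left(c{\left(-16,-69 \right)} + x{\left(30 \right)}\right) - F{\left(53 \right)} = \left(14711 - 14867\right) \left(- \frac{35}{9} + 30\right) - - \frac{544}{5 \cdot 53} = \left(-156\right) \frac{235}{9} - \left(- \frac{544}{5}\right) \frac{1}{53} = - \frac{12220}{3} - - \frac{544}{265} = - \frac{12220}{3} + \frac{544}{265} = - \frac{3236668}{795}$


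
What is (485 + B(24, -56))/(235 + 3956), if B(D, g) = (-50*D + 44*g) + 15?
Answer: -3164/4191 ≈ -0.75495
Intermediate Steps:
B(D, g) = 15 - 50*D + 44*g
(485 + B(24, -56))/(235 + 3956) = (485 + (15 - 50*24 + 44*(-56)))/(235 + 3956) = (485 + (15 - 1200 - 2464))/4191 = (485 - 3649)*(1/4191) = -3164*1/4191 = -3164/4191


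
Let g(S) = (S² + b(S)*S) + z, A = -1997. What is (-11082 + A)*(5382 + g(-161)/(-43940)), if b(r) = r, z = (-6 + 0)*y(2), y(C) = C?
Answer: -309231047675/4394 ≈ -7.0376e+7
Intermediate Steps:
z = -12 (z = (-6 + 0)*2 = -6*2 = -12)
g(S) = -12 + 2*S² (g(S) = (S² + S*S) - 12 = (S² + S²) - 12 = 2*S² - 12 = -12 + 2*S²)
(-11082 + A)*(5382 + g(-161)/(-43940)) = (-11082 - 1997)*(5382 + (-12 + 2*(-161)²)/(-43940)) = -13079*(5382 + (-12 + 2*25921)*(-1/43940)) = -13079*(5382 + (-12 + 51842)*(-1/43940)) = -13079*(5382 + 51830*(-1/43940)) = -13079*(5382 - 5183/4394) = -13079*23643325/4394 = -309231047675/4394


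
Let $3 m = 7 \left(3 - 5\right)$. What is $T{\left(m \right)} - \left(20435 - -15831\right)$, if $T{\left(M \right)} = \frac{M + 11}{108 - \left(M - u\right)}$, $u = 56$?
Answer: $- \frac{18350577}{506} \approx -36266.0$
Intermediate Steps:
$m = - \frac{14}{3}$ ($m = \frac{7 \left(3 - 5\right)}{3} = \frac{7 \left(-2\right)}{3} = \frac{1}{3} \left(-14\right) = - \frac{14}{3} \approx -4.6667$)
$T{\left(M \right)} = \frac{11 + M}{164 - M}$ ($T{\left(M \right)} = \frac{M + 11}{108 - \left(-56 + M\right)} = \frac{11 + M}{164 - M}$)
$T{\left(m \right)} - \left(20435 - -15831\right) = \frac{11 - \frac{14}{3}}{164 - - \frac{14}{3}} - \left(20435 - -15831\right) = \frac{1}{164 + \frac{14}{3}} \cdot \frac{19}{3} - \left(20435 + 15831\right) = \frac{1}{\frac{506}{3}} \cdot \frac{19}{3} - 36266 = \frac{3}{506} \cdot \frac{19}{3} - 36266 = \frac{19}{506} - 36266 = - \frac{18350577}{506}$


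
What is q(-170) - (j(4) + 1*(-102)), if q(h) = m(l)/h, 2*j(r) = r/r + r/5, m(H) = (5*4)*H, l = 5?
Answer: 17087/170 ≈ 100.51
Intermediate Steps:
m(H) = 20*H
j(r) = 1/2 + r/10 (j(r) = (r/r + r/5)/2 = (1 + r*(1/5))/2 = (1 + r/5)/2 = 1/2 + r/10)
q(h) = 100/h (q(h) = (20*5)/h = 100/h)
q(-170) - (j(4) + 1*(-102)) = 100/(-170) - ((1/2 + (1/10)*4) + 1*(-102)) = 100*(-1/170) - ((1/2 + 2/5) - 102) = -10/17 - (9/10 - 102) = -10/17 - 1*(-1011/10) = -10/17 + 1011/10 = 17087/170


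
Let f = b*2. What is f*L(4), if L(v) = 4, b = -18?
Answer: -144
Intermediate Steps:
f = -36 (f = -18*2 = -36)
f*L(4) = -36*4 = -144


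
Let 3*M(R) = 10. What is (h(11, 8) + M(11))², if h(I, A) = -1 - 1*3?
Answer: 4/9 ≈ 0.44444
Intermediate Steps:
h(I, A) = -4 (h(I, A) = -1 - 3 = -4)
M(R) = 10/3 (M(R) = (⅓)*10 = 10/3)
(h(11, 8) + M(11))² = (-4 + 10/3)² = (-⅔)² = 4/9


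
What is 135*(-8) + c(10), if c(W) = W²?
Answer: -980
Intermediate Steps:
135*(-8) + c(10) = 135*(-8) + 10² = -1080 + 100 = -980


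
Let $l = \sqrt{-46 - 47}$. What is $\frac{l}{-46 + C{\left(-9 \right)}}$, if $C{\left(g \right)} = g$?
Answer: $- \frac{i \sqrt{93}}{55} \approx - 0.17534 i$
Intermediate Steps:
$l = i \sqrt{93}$ ($l = \sqrt{-93} = i \sqrt{93} \approx 9.6436 i$)
$\frac{l}{-46 + C{\left(-9 \right)}} = \frac{i \sqrt{93}}{-46 - 9} = \frac{i \sqrt{93}}{-55} = i \sqrt{93} \left(- \frac{1}{55}\right) = - \frac{i \sqrt{93}}{55}$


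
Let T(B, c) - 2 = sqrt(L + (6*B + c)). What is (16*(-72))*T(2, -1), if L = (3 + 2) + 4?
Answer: -2304 - 2304*sqrt(5) ≈ -7455.9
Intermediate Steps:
L = 9 (L = 5 + 4 = 9)
T(B, c) = 2 + sqrt(9 + c + 6*B) (T(B, c) = 2 + sqrt(9 + (6*B + c)) = 2 + sqrt(9 + (c + 6*B)) = 2 + sqrt(9 + c + 6*B))
(16*(-72))*T(2, -1) = (16*(-72))*(2 + sqrt(9 - 1 + 6*2)) = -1152*(2 + sqrt(9 - 1 + 12)) = -1152*(2 + sqrt(20)) = -1152*(2 + 2*sqrt(5)) = -2304 - 2304*sqrt(5)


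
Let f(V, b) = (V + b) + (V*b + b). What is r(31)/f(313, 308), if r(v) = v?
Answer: 31/97333 ≈ 0.00031849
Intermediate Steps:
f(V, b) = V + 2*b + V*b (f(V, b) = (V + b) + (b + V*b) = V + 2*b + V*b)
r(31)/f(313, 308) = 31/(313 + 2*308 + 313*308) = 31/(313 + 616 + 96404) = 31/97333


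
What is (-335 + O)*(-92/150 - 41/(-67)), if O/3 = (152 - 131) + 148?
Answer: -1204/5025 ≈ -0.23960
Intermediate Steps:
O = 507 (O = 3*((152 - 131) + 148) = 3*(21 + 148) = 3*169 = 507)
(-335 + O)*(-92/150 - 41/(-67)) = (-335 + 507)*(-92/150 - 41/(-67)) = 172*(-92*1/150 - 41*(-1/67)) = 172*(-46/75 + 41/67) = 172*(-7/5025) = -1204/5025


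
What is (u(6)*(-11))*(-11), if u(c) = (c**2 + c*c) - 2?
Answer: 8470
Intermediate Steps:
u(c) = -2 + 2*c**2 (u(c) = (c**2 + c**2) - 2 = 2*c**2 - 2 = -2 + 2*c**2)
(u(6)*(-11))*(-11) = ((-2 + 2*6**2)*(-11))*(-11) = ((-2 + 2*36)*(-11))*(-11) = ((-2 + 72)*(-11))*(-11) = (70*(-11))*(-11) = -770*(-11) = 8470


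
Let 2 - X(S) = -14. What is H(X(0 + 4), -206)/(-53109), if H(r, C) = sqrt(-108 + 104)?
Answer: -2*I/53109 ≈ -3.7658e-5*I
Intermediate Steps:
X(S) = 16 (X(S) = 2 - 1*(-14) = 2 + 14 = 16)
H(r, C) = 2*I (H(r, C) = sqrt(-4) = 2*I)
H(X(0 + 4), -206)/(-53109) = (2*I)/(-53109) = (2*I)*(-1/53109) = -2*I/53109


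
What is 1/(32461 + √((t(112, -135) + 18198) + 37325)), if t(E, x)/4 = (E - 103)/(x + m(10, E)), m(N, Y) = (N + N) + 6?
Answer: 3538249/114849048818 - √659664839/114849048818 ≈ 3.0584e-5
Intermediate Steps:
m(N, Y) = 6 + 2*N (m(N, Y) = 2*N + 6 = 6 + 2*N)
t(E, x) = 4*(-103 + E)/(26 + x) (t(E, x) = 4*((E - 103)/(x + (6 + 2*10))) = 4*((-103 + E)/(x + (6 + 20))) = 4*((-103 + E)/(x + 26)) = 4*((-103 + E)/(26 + x)) = 4*(-103 + E)/(26 + x))
1/(32461 + √((t(112, -135) + 18198) + 37325)) = 1/(32461 + √((4*(-103 + 112)/(26 - 135) + 18198) + 37325)) = 1/(32461 + √((4*9/(-109) + 18198) + 37325)) = 1/(32461 + √((4*(-1/109)*9 + 18198) + 37325)) = 1/(32461 + √((-36/109 + 18198) + 37325)) = 1/(32461 + √(1983546/109 + 37325)) = 1/(32461 + √(6051971/109)) = 1/(32461 + √659664839/109)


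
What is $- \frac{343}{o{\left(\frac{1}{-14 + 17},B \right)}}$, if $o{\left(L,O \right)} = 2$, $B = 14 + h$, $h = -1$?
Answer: $- \frac{343}{2} \approx -171.5$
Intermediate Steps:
$B = 13$ ($B = 14 - 1 = 13$)
$- \frac{343}{o{\left(\frac{1}{-14 + 17},B \right)}} = - \frac{343}{2}$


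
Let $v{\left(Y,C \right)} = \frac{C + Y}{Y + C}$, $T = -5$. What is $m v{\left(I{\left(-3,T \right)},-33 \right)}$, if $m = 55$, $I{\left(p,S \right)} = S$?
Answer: $55$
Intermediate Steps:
$v{\left(Y,C \right)} = 1$ ($v{\left(Y,C \right)} = \frac{C + Y}{C + Y} = 1$)
$m v{\left(I{\left(-3,T \right)},-33 \right)} = 55 \cdot 1 = 55$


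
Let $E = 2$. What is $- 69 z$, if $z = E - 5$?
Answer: $207$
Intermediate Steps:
$z = -3$ ($z = 2 - 5 = -3$)
$- 69 z = \left(-69\right) \left(-3\right) = 207$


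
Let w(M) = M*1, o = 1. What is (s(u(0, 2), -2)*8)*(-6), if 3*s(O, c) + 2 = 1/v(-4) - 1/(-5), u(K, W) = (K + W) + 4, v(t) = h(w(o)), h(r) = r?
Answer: 64/5 ≈ 12.800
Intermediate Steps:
w(M) = M
v(t) = 1
u(K, W) = 4 + K + W
s(O, c) = -4/15 (s(O, c) = -⅔ + (1/1 - 1/(-5))/3 = -⅔ + (1*1 - 1*(-⅕))/3 = -⅔ + (1 + ⅕)/3 = -⅔ + (⅓)*(6/5) = -⅔ + ⅖ = -4/15)
(s(u(0, 2), -2)*8)*(-6) = -4/15*8*(-6) = -32/15*(-6) = 64/5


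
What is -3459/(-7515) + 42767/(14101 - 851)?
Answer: 24481717/6638250 ≈ 3.6880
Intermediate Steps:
-3459/(-7515) + 42767/(14101 - 851) = -3459*(-1/7515) + 42767/13250 = 1153/2505 + 42767*(1/13250) = 1153/2505 + 42767/13250 = 24481717/6638250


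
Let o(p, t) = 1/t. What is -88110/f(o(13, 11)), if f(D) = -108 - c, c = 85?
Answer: 88110/193 ≈ 456.53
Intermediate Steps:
f(D) = -193 (f(D) = -108 - 1*85 = -108 - 85 = -193)
-88110/f(o(13, 11)) = -88110/(-193) = -88110*(-1/193) = 88110/193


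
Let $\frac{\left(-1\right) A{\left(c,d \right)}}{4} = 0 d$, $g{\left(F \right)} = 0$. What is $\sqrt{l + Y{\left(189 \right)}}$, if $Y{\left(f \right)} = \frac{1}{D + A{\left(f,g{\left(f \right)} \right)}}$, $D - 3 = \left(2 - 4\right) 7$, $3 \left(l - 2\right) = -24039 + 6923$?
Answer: $\frac{i \sqrt{6211029}}{33} \approx 75.521 i$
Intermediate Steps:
$l = - \frac{17110}{3}$ ($l = 2 + \frac{-24039 + 6923}{3} = 2 + \frac{1}{3} \left(-17116\right) = 2 - \frac{17116}{3} = - \frac{17110}{3} \approx -5703.3$)
$A{\left(c,d \right)} = 0$ ($A{\left(c,d \right)} = - 4 \cdot 0 d = \left(-4\right) 0 = 0$)
$D = -11$ ($D = 3 + \left(2 - 4\right) 7 = 3 - 14 = -11$)
$Y{\left(f \right)} = - \frac{1}{11}$ ($Y{\left(f \right)} = \frac{1}{-11 + 0} = \frac{1}{-11} = - \frac{1}{11}$)
$\sqrt{l + Y{\left(189 \right)}} = \sqrt{- \frac{17110}{3} - \frac{1}{11}} = \sqrt{- \frac{188213}{33}} = \frac{i \sqrt{6211029}}{33}$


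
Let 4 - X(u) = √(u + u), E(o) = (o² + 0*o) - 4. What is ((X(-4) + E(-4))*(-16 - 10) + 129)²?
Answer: 76961 - 29848*I*√2 ≈ 76961.0 - 42211.0*I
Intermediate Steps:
E(o) = -4 + o² (E(o) = (o² + 0) - 4 = o² - 4 = -4 + o²)
X(u) = 4 - √2*√u (X(u) = 4 - √(u + u) = 4 - √(2*u) = 4 - √2*√u)
((X(-4) + E(-4))*(-16 - 10) + 129)² = (((4 - √2*√(-4)) + (-4 + (-4)²))*(-16 - 10) + 129)² = (((4 - √2*2*I) + (-4 + 16))*(-26) + 129)² = (((4 - 2*I*√2) + 12)*(-26) + 129)² = ((16 - 2*I*√2)*(-26) + 129)² = ((-416 + 52*I*√2) + 129)² = (-287 + 52*I*√2)²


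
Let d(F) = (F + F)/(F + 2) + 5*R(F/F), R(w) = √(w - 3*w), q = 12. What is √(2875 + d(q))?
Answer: √(140959 + 245*I*√2)/7 ≈ 53.635 + 0.065918*I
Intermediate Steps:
R(w) = √2*√(-w) (R(w) = √(-2*w) = √2*√(-w))
d(F) = 2*F/(2 + F) + 5*I*√2 (d(F) = (F + F)/(F + 2) + 5*(√2*√(-F/F)) = (2*F)/(2 + F) + 5*(√2*√(-1*1)) = 2*F/(2 + F) + 5*(√2*√(-1)) = 2*F/(2 + F) + 5*(√2*I) = 2*F/(2 + F) + 5*(I*√2) = 2*F/(2 + F) + 5*I*√2)
√(2875 + d(q)) = √(2875 + (2*12 + 10*I*√2 + 5*I*12*√2)/(2 + 12)) = √(2875 + (24 + 10*I*√2 + 60*I*√2)/14) = √(2875 + (24 + 70*I*√2)/14) = √(2875 + (12/7 + 5*I*√2)) = √(20137/7 + 5*I*√2)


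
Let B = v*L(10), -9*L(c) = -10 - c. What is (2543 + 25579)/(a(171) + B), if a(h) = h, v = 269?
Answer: 253098/6919 ≈ 36.580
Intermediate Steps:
L(c) = 10/9 + c/9 (L(c) = -(-10 - c)/9 = 10/9 + c/9)
B = 5380/9 (B = 269*(10/9 + (1/9)*10) = 269*(10/9 + 10/9) = 269*(20/9) = 5380/9 ≈ 597.78)
(2543 + 25579)/(a(171) + B) = (2543 + 25579)/(171 + 5380/9) = 28122/(6919/9) = 28122*(9/6919) = 253098/6919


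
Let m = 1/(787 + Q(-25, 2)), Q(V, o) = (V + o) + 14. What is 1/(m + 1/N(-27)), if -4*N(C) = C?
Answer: 21006/3139 ≈ 6.6919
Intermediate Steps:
N(C) = -C/4
Q(V, o) = 14 + V + o
m = 1/778 (m = 1/(787 + (14 - 25 + 2)) = 1/(787 - 9) = 1/778 ≈ 0.0012853)
1/(m + 1/N(-27)) = 1/(1/778 + 1/(-1/4*(-27))) = 1/(1/778 + 1/(27/4)) = 1/(1/778 + 4/27) = 1/(3139/21006) = 21006/3139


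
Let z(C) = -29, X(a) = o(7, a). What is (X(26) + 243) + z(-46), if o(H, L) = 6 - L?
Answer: 194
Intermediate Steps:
X(a) = 6 - a
(X(26) + 243) + z(-46) = ((6 - 1*26) + 243) - 29 = ((6 - 26) + 243) - 29 = (-20 + 243) - 29 = 223 - 29 = 194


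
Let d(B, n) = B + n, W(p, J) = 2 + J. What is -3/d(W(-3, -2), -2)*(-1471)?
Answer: -4413/2 ≈ -2206.5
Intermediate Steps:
-3/d(W(-3, -2), -2)*(-1471) = -3/((2 - 2) - 2)*(-1471) = -3/(0 - 2)*(-1471) = -3/(-2)*(-1471) = -3*(-1/2)*(-1471) = (3/2)*(-1471) = -4413/2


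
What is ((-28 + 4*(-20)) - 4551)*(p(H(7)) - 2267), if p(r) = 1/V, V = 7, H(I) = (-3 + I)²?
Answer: 73929012/7 ≈ 1.0561e+7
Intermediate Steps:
p(r) = ⅐ (p(r) = 1/7 = ⅐)
((-28 + 4*(-20)) - 4551)*(p(H(7)) - 2267) = ((-28 + 4*(-20)) - 4551)*(⅐ - 2267) = ((-28 - 80) - 4551)*(-15868/7) = (-108 - 4551)*(-15868/7) = -4659*(-15868/7) = 73929012/7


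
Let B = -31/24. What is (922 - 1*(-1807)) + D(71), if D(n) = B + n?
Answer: 67169/24 ≈ 2798.7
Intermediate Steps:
B = -31/24 (B = -31*1/24 = -31/24 ≈ -1.2917)
D(n) = -31/24 + n
(922 - 1*(-1807)) + D(71) = (922 - 1*(-1807)) + (-31/24 + 71) = (922 + 1807) + 1673/24 = 2729 + 1673/24 = 67169/24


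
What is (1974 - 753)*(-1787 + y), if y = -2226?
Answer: -4899873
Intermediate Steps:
(1974 - 753)*(-1787 + y) = (1974 - 753)*(-1787 - 2226) = 1221*(-4013) = -4899873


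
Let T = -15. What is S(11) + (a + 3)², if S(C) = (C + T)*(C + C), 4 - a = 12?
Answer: -63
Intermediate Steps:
a = -8 (a = 4 - 1*12 = 4 - 12 = -8)
S(C) = 2*C*(-15 + C) (S(C) = (C - 15)*(C + C) = (-15 + C)*(2*C) = 2*C*(-15 + C))
S(11) + (a + 3)² = 2*11*(-15 + 11) + (-8 + 3)² = 2*11*(-4) + (-5)² = -88 + 25 = -63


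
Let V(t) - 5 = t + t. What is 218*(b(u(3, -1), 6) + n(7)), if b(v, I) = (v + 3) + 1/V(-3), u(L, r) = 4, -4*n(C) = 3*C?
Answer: 327/2 ≈ 163.50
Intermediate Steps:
V(t) = 5 + 2*t (V(t) = 5 + (t + t) = 5 + 2*t)
n(C) = -3*C/4
b(v, I) = 2 + v (b(v, I) = (v + 3) + 1/(5 + 2*(-3)) = (3 + v) + 1/(5 - 6) = (3 + v) + 1/(-1) = (3 + v) - 1 = 2 + v)
218*(b(u(3, -1), 6) + n(7)) = 218*((2 + 4) - ¾*7) = 218*(6 - 21/4) = 218*(¾) = 327/2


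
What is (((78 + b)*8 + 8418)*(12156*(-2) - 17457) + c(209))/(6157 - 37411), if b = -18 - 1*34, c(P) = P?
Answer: 360299185/31254 ≈ 11528.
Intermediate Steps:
b = -52 (b = -18 - 34 = -52)
(((78 + b)*8 + 8418)*(12156*(-2) - 17457) + c(209))/(6157 - 37411) = (((78 - 52)*8 + 8418)*(12156*(-2) - 17457) + 209)/(6157 - 37411) = ((26*8 + 8418)*(-24312 - 17457) + 209)/(-31254) = ((208 + 8418)*(-41769) + 209)*(-1/31254) = (8626*(-41769) + 209)*(-1/31254) = (-360299394 + 209)*(-1/31254) = -360299185*(-1/31254) = 360299185/31254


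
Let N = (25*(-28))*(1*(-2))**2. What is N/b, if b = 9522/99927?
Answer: -15544200/529 ≈ -29384.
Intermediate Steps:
N = -2800 (N = -700*(-2)**2 = -700*4 = -2800)
b = 1058/11103 (b = 9522*(1/99927) = 1058/11103 ≈ 0.095290)
N/b = -2800/1058/11103 = -2800*11103/1058 = -15544200/529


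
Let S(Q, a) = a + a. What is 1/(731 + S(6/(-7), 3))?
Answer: 1/737 ≈ 0.0013569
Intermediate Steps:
S(Q, a) = 2*a
1/(731 + S(6/(-7), 3)) = 1/(731 + 2*3) = 1/(731 + 6) = 1/737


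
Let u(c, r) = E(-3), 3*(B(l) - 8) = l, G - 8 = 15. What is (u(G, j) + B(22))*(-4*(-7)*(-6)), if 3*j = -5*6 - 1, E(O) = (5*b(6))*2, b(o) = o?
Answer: -12656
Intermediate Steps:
G = 23 (G = 8 + 15 = 23)
B(l) = 8 + l/3
E(O) = 60 (E(O) = (5*6)*2 = 30*2 = 60)
j = -31/3 (j = (-5*6 - 1)/3 = (-30 - 1)/3 = (⅓)*(-31) = -31/3 ≈ -10.333)
u(c, r) = 60
(u(G, j) + B(22))*(-4*(-7)*(-6)) = (60 + (8 + (⅓)*22))*(-4*(-7)*(-6)) = (60 + (8 + 22/3))*(28*(-6)) = (60 + 46/3)*(-168) = (226/3)*(-168) = -12656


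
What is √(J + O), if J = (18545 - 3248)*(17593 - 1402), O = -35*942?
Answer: 7*√5053893 ≈ 15737.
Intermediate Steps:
O = -32970
J = 247673727 (J = 15297*16191 = 247673727)
√(J + O) = √(247673727 - 32970) = √247640757 = 7*√5053893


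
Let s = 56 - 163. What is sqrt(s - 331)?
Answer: I*sqrt(438) ≈ 20.928*I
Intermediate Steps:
s = -107
sqrt(s - 331) = sqrt(-107 - 331) = sqrt(-438) = I*sqrt(438)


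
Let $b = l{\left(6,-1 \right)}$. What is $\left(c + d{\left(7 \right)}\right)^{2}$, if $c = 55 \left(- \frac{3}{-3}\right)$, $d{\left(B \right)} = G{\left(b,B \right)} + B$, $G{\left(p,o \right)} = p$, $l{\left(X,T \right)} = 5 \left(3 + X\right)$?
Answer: $11449$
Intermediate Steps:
$l{\left(X,T \right)} = 15 + 5 X$
$b = 45$ ($b = 15 + 5 \cdot 6 = 15 + 30 = 45$)
$d{\left(B \right)} = 45 + B$
$c = 55$ ($c = 55 \left(\left(-3\right) \left(- \frac{1}{3}\right)\right) = 55 \cdot 1 = 55$)
$\left(c + d{\left(7 \right)}\right)^{2} = \left(55 + \left(45 + 7\right)\right)^{2} = \left(55 + 52\right)^{2} = 107^{2} = 11449$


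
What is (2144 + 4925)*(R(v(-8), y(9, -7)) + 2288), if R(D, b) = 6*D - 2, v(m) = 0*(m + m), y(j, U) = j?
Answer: 16159734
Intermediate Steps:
v(m) = 0 (v(m) = 0*(2*m) = 0)
R(D, b) = -2 + 6*D
(2144 + 4925)*(R(v(-8), y(9, -7)) + 2288) = (2144 + 4925)*((-2 + 6*0) + 2288) = 7069*((-2 + 0) + 2288) = 7069*(-2 + 2288) = 7069*2286 = 16159734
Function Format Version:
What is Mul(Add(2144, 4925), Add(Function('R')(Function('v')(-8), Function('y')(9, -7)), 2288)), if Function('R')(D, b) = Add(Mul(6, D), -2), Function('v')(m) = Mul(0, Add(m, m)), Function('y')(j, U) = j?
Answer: 16159734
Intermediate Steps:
Function('v')(m) = 0 (Function('v')(m) = Mul(0, Mul(2, m)) = 0)
Function('R')(D, b) = Add(-2, Mul(6, D))
Mul(Add(2144, 4925), Add(Function('R')(Function('v')(-8), Function('y')(9, -7)), 2288)) = Mul(Add(2144, 4925), Add(Add(-2, Mul(6, 0)), 2288)) = Mul(7069, Add(Add(-2, 0), 2288)) = Mul(7069, Add(-2, 2288)) = Mul(7069, 2286) = 16159734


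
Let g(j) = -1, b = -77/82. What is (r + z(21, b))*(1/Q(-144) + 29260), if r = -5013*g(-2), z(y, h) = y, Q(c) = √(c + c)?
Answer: 147294840 - 839*I*√2/4 ≈ 1.4729e+8 - 296.63*I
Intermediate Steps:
b = -77/82 (b = -77*1/82 = -77/82 ≈ -0.93902)
Q(c) = √2*√c (Q(c) = √(2*c) = √2*√c)
r = 5013 (r = -5013*(-1) = 5013)
(r + z(21, b))*(1/Q(-144) + 29260) = (5013 + 21)*(1/(√2*√(-144)) + 29260) = 5034*(1/(√2*(12*I)) + 29260) = 5034*(1/(12*I*√2) + 29260) = 5034*(-I*√2/24 + 29260) = 5034*(29260 - I*√2/24) = 147294840 - 839*I*√2/4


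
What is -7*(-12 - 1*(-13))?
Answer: -7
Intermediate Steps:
-7*(-12 - 1*(-13)) = -7*(-12 + 13) = -7*1 = -7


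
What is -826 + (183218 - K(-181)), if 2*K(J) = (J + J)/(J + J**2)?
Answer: 32830561/180 ≈ 1.8239e+5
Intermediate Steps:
K(J) = J/(J + J**2) (K(J) = ((J + J)/(J + J**2))/2 = ((2*J)/(J + J**2))/2 = (2*J/(J + J**2))/2 = J/(J + J**2))
-826 + (183218 - K(-181)) = -826 + (183218 - 1/(1 - 181)) = -826 + (183218 - 1/(-180)) = -826 + (183218 - 1*(-1/180)) = -826 + (183218 + 1/180) = -826 + 32979241/180 = 32830561/180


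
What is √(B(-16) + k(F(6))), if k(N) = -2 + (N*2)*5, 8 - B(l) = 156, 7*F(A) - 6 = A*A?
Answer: 3*I*√10 ≈ 9.4868*I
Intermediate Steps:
F(A) = 6/7 + A²/7 (F(A) = 6/7 + (A*A)/7 = 6/7 + A²/7)
B(l) = -148 (B(l) = 8 - 1*156 = 8 - 156 = -148)
k(N) = -2 + 10*N (k(N) = -2 + (2*N)*5 = -2 + 10*N)
√(B(-16) + k(F(6))) = √(-148 + (-2 + 10*(6/7 + (⅐)*6²))) = √(-148 + (-2 + 10*(6/7 + (⅐)*36))) = √(-148 + (-2 + 10*(6/7 + 36/7))) = √(-148 + (-2 + 10*6)) = √(-148 + (-2 + 60)) = √(-148 + 58) = √(-90) = 3*I*√10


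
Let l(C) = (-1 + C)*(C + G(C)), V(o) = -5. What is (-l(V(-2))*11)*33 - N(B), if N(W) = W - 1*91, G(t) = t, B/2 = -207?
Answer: -21275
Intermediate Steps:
B = -414 (B = 2*(-207) = -414)
N(W) = -91 + W (N(W) = W - 91 = -91 + W)
l(C) = 2*C*(-1 + C) (l(C) = (-1 + C)*(C + C) = (-1 + C)*(2*C) = 2*C*(-1 + C))
(-l(V(-2))*11)*33 - N(B) = (-2*(-5)*(-1 - 5)*11)*33 - (-91 - 414) = (-2*(-5)*(-6)*11)*33 - 1*(-505) = (-1*60*11)*33 + 505 = -60*11*33 + 505 = -660*33 + 505 = -21780 + 505 = -21275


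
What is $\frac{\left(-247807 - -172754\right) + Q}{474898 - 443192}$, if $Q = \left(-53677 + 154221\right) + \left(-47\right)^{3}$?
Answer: $- \frac{39166}{15853} \approx -2.4706$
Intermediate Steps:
$Q = -3279$ ($Q = 100544 - 103823 = -3279$)
$\frac{\left(-247807 - -172754\right) + Q}{474898 - 443192} = \frac{\left(-247807 - -172754\right) - 3279}{474898 - 443192} = \frac{\left(-247807 + 172754\right) - 3279}{31706} = \left(-75053 - 3279\right) \frac{1}{31706} = \left(-78332\right) \frac{1}{31706} = - \frac{39166}{15853}$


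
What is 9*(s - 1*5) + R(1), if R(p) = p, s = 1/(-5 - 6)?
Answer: -493/11 ≈ -44.818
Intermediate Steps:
s = -1/11 (s = 1/(-11) = -1/11 ≈ -0.090909)
9*(s - 1*5) + R(1) = 9*(-1/11 - 1*5) + 1 = 9*(-1/11 - 5) + 1 = 9*(-56/11) + 1 = -504/11 + 1 = -493/11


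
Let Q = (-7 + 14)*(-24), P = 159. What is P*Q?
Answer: -26712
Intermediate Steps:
Q = -168 (Q = 7*(-24) = -168)
P*Q = 159*(-168) = -26712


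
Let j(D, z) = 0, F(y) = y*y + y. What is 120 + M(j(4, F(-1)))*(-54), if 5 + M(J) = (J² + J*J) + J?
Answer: 390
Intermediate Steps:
F(y) = y + y² (F(y) = y² + y = y + y²)
M(J) = -5 + J + 2*J² (M(J) = -5 + ((J² + J*J) + J) = -5 + ((J² + J²) + J) = -5 + (2*J² + J) = -5 + (J + 2*J²) = -5 + J + 2*J²)
120 + M(j(4, F(-1)))*(-54) = 120 + (-5 + 0 + 2*0²)*(-54) = 120 + (-5 + 0 + 2*0)*(-54) = 120 + (-5 + 0 + 0)*(-54) = 120 - 5*(-54) = 120 + 270 = 390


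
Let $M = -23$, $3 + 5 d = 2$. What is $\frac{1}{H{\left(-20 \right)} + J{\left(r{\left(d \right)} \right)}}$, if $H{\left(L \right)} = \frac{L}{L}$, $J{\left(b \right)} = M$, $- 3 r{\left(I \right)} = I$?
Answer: $- \frac{1}{22} \approx -0.045455$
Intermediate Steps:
$d = - \frac{1}{5}$ ($d = - \frac{3}{5} + \frac{1}{5} \cdot 2 = - \frac{3}{5} + \frac{2}{5} = - \frac{1}{5} \approx -0.2$)
$r{\left(I \right)} = - \frac{I}{3}$
$J{\left(b \right)} = -23$
$H{\left(L \right)} = 1$
$\frac{1}{H{\left(-20 \right)} + J{\left(r{\left(d \right)} \right)}} = \frac{1}{1 - 23} = \frac{1}{-22} = - \frac{1}{22}$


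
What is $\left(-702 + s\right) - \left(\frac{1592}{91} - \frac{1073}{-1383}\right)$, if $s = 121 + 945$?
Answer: $\frac{43511113}{125853} \approx 345.73$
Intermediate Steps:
$s = 1066$
$\left(-702 + s\right) - \left(\frac{1592}{91} - \frac{1073}{-1383}\right) = \left(-702 + 1066\right) - \left(\frac{1592}{91} - \frac{1073}{-1383}\right) = 364 - \left(1592 \cdot \frac{1}{91} - - \frac{1073}{1383}\right) = 364 - \left(\frac{1592}{91} + \frac{1073}{1383}\right) = 364 - \frac{2299379}{125853} = \frac{43511113}{125853}$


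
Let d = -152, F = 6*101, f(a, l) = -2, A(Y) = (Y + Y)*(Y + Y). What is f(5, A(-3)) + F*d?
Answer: -92114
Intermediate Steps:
A(Y) = 4*Y**2 (A(Y) = (2*Y)*(2*Y) = 4*Y**2)
F = 606
f(5, A(-3)) + F*d = -2 + 606*(-152) = -2 - 92112 = -92114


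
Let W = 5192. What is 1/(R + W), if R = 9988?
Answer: 1/15180 ≈ 6.5876e-5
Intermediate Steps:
1/(R + W) = 1/(9988 + 5192) = 1/15180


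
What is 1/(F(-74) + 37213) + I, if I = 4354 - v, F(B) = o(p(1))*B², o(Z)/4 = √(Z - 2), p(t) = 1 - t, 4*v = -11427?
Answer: 67618889063095/9377511204 - 21904*I*√2/2344377801 ≈ 7210.8 - 1.3213e-5*I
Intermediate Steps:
v = -11427/4 (v = (¼)*(-11427) = -11427/4 ≈ -2856.8)
o(Z) = 4*√(-2 + Z) (o(Z) = 4*√(Z - 2) = 4*√(-2 + Z))
F(B) = 4*I*√2*B² (F(B) = (4*√(-2 + (1 - 1*1)))*B² = (4*√(-2 + (1 - 1)))*B² = (4*√(-2 + 0))*B² = (4*√(-2))*B² = (4*(I*√2))*B² = (4*I*√2)*B² = 4*I*√2*B²)
I = 28843/4 (I = 4354 - 1*(-11427/4) = 4354 + 11427/4 = 28843/4 ≈ 7210.8)
1/(F(-74) + 37213) + I = 1/(4*I*√2*(-74)² + 37213) + 28843/4 = 1/(4*I*√2*5476 + 37213) + 28843/4 = 1/(21904*I*√2 + 37213) + 28843/4 = 1/(37213 + 21904*I*√2) + 28843/4 = 28843/4 + 1/(37213 + 21904*I*√2)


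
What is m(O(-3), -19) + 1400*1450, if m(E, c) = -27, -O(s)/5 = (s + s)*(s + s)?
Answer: 2029973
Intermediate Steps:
O(s) = -20*s² (O(s) = -5*(s + s)*(s + s) = -5*2*s*2*s = -20*s²)
m(O(-3), -19) + 1400*1450 = -27 + 1400*1450 = -27 + 2030000 = 2029973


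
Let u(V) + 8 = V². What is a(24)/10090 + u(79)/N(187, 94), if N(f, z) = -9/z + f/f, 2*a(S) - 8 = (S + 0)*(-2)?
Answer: 591174948/85765 ≈ 6893.0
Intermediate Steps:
a(S) = 4 - S (a(S) = 4 + ((S + 0)*(-2))/2 = 4 + (S*(-2))/2 = 4 + (-2*S)/2 = 4 - S)
N(f, z) = 1 - 9/z (N(f, z) = -9/z + 1 = 1 - 9/z)
u(V) = -8 + V²
a(24)/10090 + u(79)/N(187, 94) = (4 - 1*24)/10090 + (-8 + 79²)/(((-9 + 94)/94)) = (4 - 24)*(1/10090) + (-8 + 6241)/(((1/94)*85)) = -20*1/10090 + 6233/(85/94) = -2/1009 + 6233*(94/85) = -2/1009 + 585902/85 = 591174948/85765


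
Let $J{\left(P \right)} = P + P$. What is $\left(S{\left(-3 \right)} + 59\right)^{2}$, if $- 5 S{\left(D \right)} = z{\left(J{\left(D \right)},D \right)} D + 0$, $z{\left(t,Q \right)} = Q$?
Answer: $\frac{81796}{25} \approx 3271.8$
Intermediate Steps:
$J{\left(P \right)} = 2 P$
$S{\left(D \right)} = - \frac{D^{2}}{5}$ ($S{\left(D \right)} = - \frac{D D + 0}{5} = - \frac{D^{2} + 0}{5} = - \frac{D^{2}}{5}$)
$\left(S{\left(-3 \right)} + 59\right)^{2} = \left(- \frac{\left(-3\right)^{2}}{5} + 59\right)^{2} = \left(\left(- \frac{1}{5}\right) 9 + 59\right)^{2} = \left(- \frac{9}{5} + 59\right)^{2} = \left(\frac{286}{5}\right)^{2} = \frac{81796}{25}$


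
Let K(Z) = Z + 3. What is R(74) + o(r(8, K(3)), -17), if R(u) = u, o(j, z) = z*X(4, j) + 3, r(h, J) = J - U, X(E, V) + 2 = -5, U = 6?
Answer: 196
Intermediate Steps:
K(Z) = 3 + Z
X(E, V) = -7 (X(E, V) = -2 - 5 = -7)
r(h, J) = -6 + J (r(h, J) = J - 1*6 = J - 6 = -6 + J)
o(j, z) = 3 - 7*z (o(j, z) = z*(-7) + 3 = -7*z + 3 = 3 - 7*z)
R(74) + o(r(8, K(3)), -17) = 74 + (3 - 7*(-17)) = 74 + (3 + 119) = 74 + 122 = 196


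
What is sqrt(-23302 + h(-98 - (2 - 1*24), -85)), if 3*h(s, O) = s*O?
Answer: I*sqrt(190338)/3 ≈ 145.43*I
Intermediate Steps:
h(s, O) = O*s/3 (h(s, O) = (s*O)/3 = (O*s)/3 = O*s/3)
sqrt(-23302 + h(-98 - (2 - 1*24), -85)) = sqrt(-23302 + (1/3)*(-85)*(-98 - (2 - 1*24))) = sqrt(-23302 + (1/3)*(-85)*(-98 - (2 - 24))) = sqrt(-23302 + (1/3)*(-85)*(-98 - 1*(-22))) = sqrt(-23302 + (1/3)*(-85)*(-98 + 22)) = sqrt(-23302 + (1/3)*(-85)*(-76)) = sqrt(-23302 + 6460/3) = sqrt(-63446/3) = I*sqrt(190338)/3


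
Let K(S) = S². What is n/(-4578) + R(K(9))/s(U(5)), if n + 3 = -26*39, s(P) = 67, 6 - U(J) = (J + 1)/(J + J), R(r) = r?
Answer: 146319/102242 ≈ 1.4311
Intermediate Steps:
U(J) = 6 - (1 + J)/(2*J) (U(J) = 6 - (J + 1)/(J + J) = 6 - (1 + J)/(2*J))
n = -1017 (n = -3 - 26*39 = -3 - 1014 = -1017)
n/(-4578) + R(K(9))/s(U(5)) = -1017/(-4578) + 9²/67 = -1017*(-1/4578) + 81*(1/67) = 339/1526 + 81/67 = 146319/102242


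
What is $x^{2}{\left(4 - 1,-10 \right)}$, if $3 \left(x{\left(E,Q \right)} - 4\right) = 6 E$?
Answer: $100$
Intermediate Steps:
$x{\left(E,Q \right)} = 4 + 2 E$ ($x{\left(E,Q \right)} = 4 + \frac{6 E}{3} = 4 + 2 E$)
$x^{2}{\left(4 - 1,-10 \right)} = \left(4 + 2 \left(4 - 1\right)\right)^{2} = \left(4 + 2 \cdot 3\right)^{2} = \left(4 + 6\right)^{2} = 10^{2} = 100$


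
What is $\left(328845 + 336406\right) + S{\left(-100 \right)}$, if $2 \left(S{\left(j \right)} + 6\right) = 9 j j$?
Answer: $710245$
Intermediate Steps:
$S{\left(j \right)} = -6 + \frac{9 j^{2}}{2}$ ($S{\left(j \right)} = -6 + \frac{9 j j}{2} = -6 + \frac{9 j^{2}}{2}$)
$\left(328845 + 336406\right) + S{\left(-100 \right)} = \left(328845 + 336406\right) - \left(6 - \frac{9 \left(-100\right)^{2}}{2}\right) = 665251 + \left(-6 + \frac{9}{2} \cdot 10000\right) = 665251 + \left(-6 + 45000\right) = 665251 + 44994 = 710245$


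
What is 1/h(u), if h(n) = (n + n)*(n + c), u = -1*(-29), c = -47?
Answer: -1/1044 ≈ -0.00095785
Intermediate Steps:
u = 29
h(n) = 2*n*(-47 + n) (h(n) = (n + n)*(n - 47) = (2*n)*(-47 + n) = 2*n*(-47 + n))
1/h(u) = 1/(2*29*(-47 + 29)) = 1/(2*29*(-18)) = 1/(-1044) = -1/1044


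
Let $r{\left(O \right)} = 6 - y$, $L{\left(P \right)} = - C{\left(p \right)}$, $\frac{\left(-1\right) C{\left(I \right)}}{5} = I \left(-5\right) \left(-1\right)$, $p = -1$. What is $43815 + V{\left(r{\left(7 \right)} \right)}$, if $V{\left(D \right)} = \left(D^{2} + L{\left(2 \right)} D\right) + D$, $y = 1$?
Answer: $43720$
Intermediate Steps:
$C{\left(I \right)} = - 25 I$ ($C{\left(I \right)} = - 5 I \left(-5\right) \left(-1\right) = - 5 - 5 I \left(-1\right) = - 5 \cdot 5 I = - 25 I$)
$L{\left(P \right)} = -25$ ($L{\left(P \right)} = - \left(-25\right) \left(-1\right) = \left(-1\right) 25 = -25$)
$r{\left(O \right)} = 5$ ($r{\left(O \right)} = 6 - 1 = 5$)
$V{\left(D \right)} = D^{2} - 24 D$ ($V{\left(D \right)} = \left(D^{2} - 25 D\right) + D = D^{2} - 24 D$)
$43815 + V{\left(r{\left(7 \right)} \right)} = 43815 + 5 \left(-24 + 5\right) = 43815 + 5 \left(-19\right) = 43815 - 95 = 43720$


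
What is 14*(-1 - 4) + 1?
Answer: -69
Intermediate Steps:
14*(-1 - 4) + 1 = 14*(-5) + 1 = -70 + 1 = -69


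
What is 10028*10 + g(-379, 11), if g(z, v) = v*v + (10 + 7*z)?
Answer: 97758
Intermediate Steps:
g(z, v) = 10 + v**2 + 7*z (g(z, v) = v**2 + (10 + 7*z) = 10 + v**2 + 7*z)
10028*10 + g(-379, 11) = 10028*10 + (10 + 11**2 + 7*(-379)) = 100280 + (10 + 121 - 2653) = 100280 - 2522 = 97758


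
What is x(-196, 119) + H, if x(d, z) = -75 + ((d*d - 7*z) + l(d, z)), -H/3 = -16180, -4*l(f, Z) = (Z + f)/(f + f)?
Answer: 19274741/224 ≈ 86048.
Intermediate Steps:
l(f, Z) = -(Z + f)/(8*f) (l(f, Z) = -(Z + f)/(4*(f + f)) = -(Z + f)/(4*(2*f)) = -(Z + f)*1/(2*f)/4 = -(Z + f)/(8*f))
H = 48540 (H = -3*(-16180) = 48540)
x(d, z) = -75 + d² - 7*z + (-d - z)/(8*d) (x(d, z) = -75 + ((d*d - 7*z) + (-z - d)/(8*d)) = -75 + ((d² - 7*z) + (-d - z)/(8*d)) = -75 + (d² - 7*z + (-d - z)/(8*d)) = -75 + d² - 7*z + (-d - z)/(8*d))
x(-196, 119) + H = (-601/8 + (-196)² - 7*119 - ⅛*119/(-196)) + 48540 = (-601/8 + 38416 - 833 - ⅛*119*(-1/196)) + 48540 = (-601/8 + 38416 - 833 + 17/224) + 48540 = 8401781/224 + 48540 = 19274741/224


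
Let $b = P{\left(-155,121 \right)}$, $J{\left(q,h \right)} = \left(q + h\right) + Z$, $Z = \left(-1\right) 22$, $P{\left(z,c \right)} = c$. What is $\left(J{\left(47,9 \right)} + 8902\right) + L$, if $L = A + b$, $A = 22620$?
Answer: $31677$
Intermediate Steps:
$Z = -22$
$J{\left(q,h \right)} = -22 + h + q$ ($J{\left(q,h \right)} = \left(q + h\right) - 22 = \left(h + q\right) - 22 = -22 + h + q$)
$b = 121$
$L = 22741$ ($L = 22620 + 121 = 22741$)
$\left(J{\left(47,9 \right)} + 8902\right) + L = \left(\left(-22 + 9 + 47\right) + 8902\right) + 22741 = \left(34 + 8902\right) + 22741 = 8936 + 22741 = 31677$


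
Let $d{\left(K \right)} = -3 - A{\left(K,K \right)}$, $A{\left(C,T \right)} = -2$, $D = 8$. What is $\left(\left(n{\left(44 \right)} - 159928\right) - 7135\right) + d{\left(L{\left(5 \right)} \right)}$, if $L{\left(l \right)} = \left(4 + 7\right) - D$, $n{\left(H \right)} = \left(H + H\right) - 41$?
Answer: $-167017$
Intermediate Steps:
$n{\left(H \right)} = -41 + 2 H$ ($n{\left(H \right)} = 2 H - 41 = -41 + 2 H$)
$L{\left(l \right)} = 3$ ($L{\left(l \right)} = \left(4 + 7\right) - 8 = 11 - 8 = 3$)
$d{\left(K \right)} = -1$ ($d{\left(K \right)} = -3 - -2 = -3 + 2 = -1$)
$\left(\left(n{\left(44 \right)} - 159928\right) - 7135\right) + d{\left(L{\left(5 \right)} \right)} = \left(\left(\left(-41 + 2 \cdot 44\right) - 159928\right) - 7135\right) - 1 = \left(\left(\left(-41 + 88\right) - 159928\right) - 7135\right) - 1 = \left(\left(47 - 159928\right) - 7135\right) - 1 = \left(-159881 - 7135\right) - 1 = -167016 - 1 = -167017$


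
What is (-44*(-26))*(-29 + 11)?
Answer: -20592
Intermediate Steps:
(-44*(-26))*(-29 + 11) = 1144*(-18) = -20592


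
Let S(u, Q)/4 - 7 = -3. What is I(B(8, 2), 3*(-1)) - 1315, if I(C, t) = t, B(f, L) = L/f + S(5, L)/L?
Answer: -1318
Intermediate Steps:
S(u, Q) = 16 (S(u, Q) = 28 + 4*(-3) = 28 - 12 = 16)
B(f, L) = 16/L + L/f (B(f, L) = L/f + 16/L = 16/L + L/f)
I(B(8, 2), 3*(-1)) - 1315 = 3*(-1) - 1315 = -3 - 1315 = -1318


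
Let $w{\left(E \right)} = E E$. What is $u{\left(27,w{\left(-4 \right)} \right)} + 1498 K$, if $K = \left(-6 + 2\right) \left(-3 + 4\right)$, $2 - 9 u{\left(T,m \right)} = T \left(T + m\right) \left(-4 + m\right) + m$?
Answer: $- \frac{67874}{9} \approx -7541.6$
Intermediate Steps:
$w{\left(E \right)} = E^{2}$
$u{\left(T,m \right)} = \frac{2}{9} - \frac{m}{9} - \frac{T \left(-4 + m\right) \left(T + m\right)}{9}$ ($u{\left(T,m \right)} = \frac{2}{9} - \frac{T \left(T + m\right) \left(-4 + m\right) + m}{9} = \frac{2}{9} - \frac{T \left(-4 + m\right) \left(T + m\right) + m}{9} = \frac{2}{9} - \frac{m + T \left(-4 + m\right) \left(T + m\right)}{9} = \frac{2}{9} - \left(\frac{m}{9} + \frac{T \left(-4 + m\right) \left(T + m\right)}{9}\right) = \frac{2}{9} - \frac{m}{9} - \frac{T \left(-4 + m\right) \left(T + m\right)}{9}$)
$K = -4$ ($K = \left(-4\right) 1 = -4$)
$u{\left(27,w{\left(-4 \right)} \right)} + 1498 K = \left(\frac{2}{9} - \frac{\left(-4\right)^{2}}{9} + \frac{4 \cdot 27^{2}}{9} - 3 \left(\left(-4\right)^{2}\right)^{2} - \frac{\left(-4\right)^{2} \cdot 27^{2}}{9} + \frac{4}{9} \cdot 27 \left(-4\right)^{2}\right) + 1498 \left(-4\right) = \left(\frac{2}{9} - \frac{16}{9} + \frac{4}{9} \cdot 729 - 3 \cdot 16^{2} - \frac{16}{9} \cdot 729 + \frac{4}{9} \cdot 27 \cdot 16\right) - 5992 = \left(\frac{2}{9} - \frac{16}{9} + 324 - 3 \cdot 256 - 1296 + 192\right) - 5992 = \left(\frac{2}{9} - \frac{16}{9} + 324 - 768 - 1296 + 192\right) - 5992 = - \frac{13946}{9} - 5992 = - \frac{67874}{9}$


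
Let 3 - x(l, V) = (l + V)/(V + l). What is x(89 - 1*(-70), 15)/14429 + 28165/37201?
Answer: 406467187/536773229 ≈ 0.75724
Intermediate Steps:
x(l, V) = 2 (x(l, V) = 3 - (l + V)/(V + l) = 3 - (V + l)/(V + l) = 3 - 1*1 = 3 - 1 = 2)
x(89 - 1*(-70), 15)/14429 + 28165/37201 = 2/14429 + 28165/37201 = 406467187/536773229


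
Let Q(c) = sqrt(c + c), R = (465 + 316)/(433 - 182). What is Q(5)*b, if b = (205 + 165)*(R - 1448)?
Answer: -134186790*sqrt(10)/251 ≈ -1.6906e+6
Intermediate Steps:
R = 781/251 ≈ 3.1116
Q(c) = sqrt(2)*sqrt(c) (Q(c) = sqrt(2*c) = sqrt(2)*sqrt(c))
b = -134186790/251 (b = (205 + 165)*(781/251 - 1448) = 370*(-362667/251) = -134186790/251 ≈ -5.3461e+5)
Q(5)*b = (sqrt(2)*sqrt(5))*(-134186790/251) = sqrt(10)*(-134186790/251) = -134186790*sqrt(10)/251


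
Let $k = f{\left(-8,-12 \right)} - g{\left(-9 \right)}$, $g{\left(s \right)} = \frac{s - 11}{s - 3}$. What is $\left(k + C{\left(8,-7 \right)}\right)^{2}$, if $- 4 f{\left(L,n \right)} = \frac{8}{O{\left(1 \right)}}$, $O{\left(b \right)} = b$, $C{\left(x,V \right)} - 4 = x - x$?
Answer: $\frac{1}{9} \approx 0.11111$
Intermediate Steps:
$C{\left(x,V \right)} = 4$ ($C{\left(x,V \right)} = 4 + \left(x - x\right) = 4 + 0 = 4$)
$g{\left(s \right)} = \frac{-11 + s}{-3 + s}$
$f{\left(L,n \right)} = -2$ ($f{\left(L,n \right)} = - \frac{8 \cdot 1^{-1}}{4} = - \frac{8 \cdot 1}{4} = \left(- \frac{1}{4}\right) 8 = -2$)
$k = - \frac{11}{3}$ ($k = -2 - \frac{-11 - 9}{-3 - 9} = -2 - \frac{1}{-12} \left(-20\right) = -2 - \left(- \frac{1}{12}\right) \left(-20\right) = -2 - \frac{5}{3} = - \frac{11}{3} \approx -3.6667$)
$\left(k + C{\left(8,-7 \right)}\right)^{2} = \left(- \frac{11}{3} + 4\right)^{2} = \left(\frac{1}{3}\right)^{2} = \frac{1}{9}$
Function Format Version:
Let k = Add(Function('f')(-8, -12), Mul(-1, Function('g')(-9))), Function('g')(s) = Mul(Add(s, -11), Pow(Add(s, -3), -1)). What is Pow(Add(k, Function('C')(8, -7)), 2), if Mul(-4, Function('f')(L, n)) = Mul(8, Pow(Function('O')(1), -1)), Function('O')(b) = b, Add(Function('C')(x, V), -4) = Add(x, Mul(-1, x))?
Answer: Rational(1, 9) ≈ 0.11111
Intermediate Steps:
Function('C')(x, V) = 4 (Function('C')(x, V) = Add(4, Add(x, Mul(-1, x))) = Add(4, 0) = 4)
Function('g')(s) = Mul(Pow(Add(-3, s), -1), Add(-11, s)) (Function('g')(s) = Mul(Add(-11, s), Pow(Add(-3, s), -1)) = Mul(Pow(Add(-3, s), -1), Add(-11, s)))
Function('f')(L, n) = -2 (Function('f')(L, n) = Mul(Rational(-1, 4), Mul(8, Pow(1, -1))) = Mul(Rational(-1, 4), Mul(8, 1)) = Mul(Rational(-1, 4), 8) = -2)
k = Rational(-11, 3) (k = Add(-2, Mul(-1, Mul(Pow(Add(-3, -9), -1), Add(-11, -9)))) = Add(-2, Mul(-1, Mul(Pow(-12, -1), -20))) = Add(-2, Mul(-1, Mul(Rational(-1, 12), -20))) = Add(-2, Mul(-1, Rational(5, 3))) = Add(-2, Rational(-5, 3)) = Rational(-11, 3) ≈ -3.6667)
Pow(Add(k, Function('C')(8, -7)), 2) = Pow(Add(Rational(-11, 3), 4), 2) = Pow(Rational(1, 3), 2) = Rational(1, 9)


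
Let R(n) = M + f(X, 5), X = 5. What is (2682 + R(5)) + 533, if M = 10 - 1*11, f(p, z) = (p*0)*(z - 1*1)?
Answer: 3214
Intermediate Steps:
f(p, z) = 0 (f(p, z) = 0*(z - 1) = 0*(-1 + z) = 0)
M = -1 (M = 10 - 11 = -1)
R(n) = -1 (R(n) = -1 + 0 = -1)
(2682 + R(5)) + 533 = (2682 - 1) + 533 = 2681 + 533 = 3214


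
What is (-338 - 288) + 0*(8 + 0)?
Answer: -626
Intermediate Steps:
(-338 - 288) + 0*(8 + 0) = -626 + 0*8 = -626 + 0 = -626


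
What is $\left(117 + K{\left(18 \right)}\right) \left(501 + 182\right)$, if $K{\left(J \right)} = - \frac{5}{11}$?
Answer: $\frac{875606}{11} \approx 79601.0$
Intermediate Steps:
$K{\left(J \right)} = - \frac{5}{11}$ ($K{\left(J \right)} = \left(-5\right) \frac{1}{11} = - \frac{5}{11}$)
$\left(117 + K{\left(18 \right)}\right) \left(501 + 182\right) = \left(117 - \frac{5}{11}\right) \left(501 + 182\right) = \frac{1282}{11} \cdot 683 = \frac{875606}{11}$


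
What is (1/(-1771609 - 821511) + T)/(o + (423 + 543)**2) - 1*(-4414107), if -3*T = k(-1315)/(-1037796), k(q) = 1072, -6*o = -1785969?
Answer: 10965599742625182648130213/2484217021160833200 ≈ 4.4141e+6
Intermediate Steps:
o = 595323/2 (o = -1/6*(-1785969) = 595323/2 ≈ 2.9766e+5)
T = 268/778347 (T = -1072/(3*(-1037796)) = -1072*(-1)/(3*1037796) = -1/3*(-268/259449) = 268/778347 ≈ 0.00034432)
(1/(-1771609 - 821511) + T)/(o + (423 + 543)**2) - 1*(-4414107) = (1/(-1771609 - 821511) + 268/778347)/(595323/2 + (423 + 543)**2) - 1*(-4414107) = (1/(-2593120) + 268/778347)/(595323/2 + 966**2) + 4414107 = (-1/2593120 + 268/778347)/(595323/2 + 933156) + 4414107 = 694177813/(2018347172640*(2461635/2)) + 4414107 = (694177813/2018347172640)*(2/2461635) + 4414107 = 694177813/2484217021160833200 + 4414107 = 10965599742625182648130213/2484217021160833200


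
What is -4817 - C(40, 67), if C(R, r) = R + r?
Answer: -4924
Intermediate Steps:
-4817 - C(40, 67) = -4817 - (40 + 67) = -4817 - 1*107 = -4817 - 107 = -4924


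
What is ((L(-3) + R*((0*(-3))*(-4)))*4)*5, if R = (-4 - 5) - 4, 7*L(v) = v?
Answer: -60/7 ≈ -8.5714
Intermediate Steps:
L(v) = v/7
R = -13 (R = -9 - 4 = -13)
((L(-3) + R*((0*(-3))*(-4)))*4)*5 = (((⅐)*(-3) - 13*0*(-3)*(-4))*4)*5 = ((-3/7 - 0*(-4))*4)*5 = ((-3/7 - 13*0)*4)*5 = ((-3/7 + 0)*4)*5 = -3/7*4*5 = -12/7*5 = -60/7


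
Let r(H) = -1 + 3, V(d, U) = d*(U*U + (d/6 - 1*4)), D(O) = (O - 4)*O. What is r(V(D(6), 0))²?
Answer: 4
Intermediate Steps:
D(O) = O*(-4 + O) (D(O) = (-4 + O)*O = O*(-4 + O))
V(d, U) = d*(-4 + U² + d/6) (V(d, U) = d*(U² + (d*(⅙) - 4)) = d*(U² + (d/6 - 4)) = d*(U² + (-4 + d/6)) = d*(-4 + U² + d/6))
r(H) = 2
r(V(D(6), 0))² = 2² = 4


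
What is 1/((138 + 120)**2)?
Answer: 1/66564 ≈ 1.5023e-5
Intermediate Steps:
1/((138 + 120)**2) = 1/(258**2) = 1/66564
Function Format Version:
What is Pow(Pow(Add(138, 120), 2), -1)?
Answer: Rational(1, 66564) ≈ 1.5023e-5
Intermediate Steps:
Pow(Pow(Add(138, 120), 2), -1) = Pow(Pow(258, 2), -1) = Pow(66564, -1) = Rational(1, 66564)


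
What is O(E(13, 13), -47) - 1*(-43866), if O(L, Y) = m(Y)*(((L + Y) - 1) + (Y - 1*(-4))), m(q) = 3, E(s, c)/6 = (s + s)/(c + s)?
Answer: 43611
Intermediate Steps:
E(s, c) = 12*s/(c + s) (E(s, c) = 6*((s + s)/(c + s)) = 6*((2*s)/(c + s)) = 6*(2*s/(c + s)) = 12*s/(c + s))
O(L, Y) = 9 + 3*L + 6*Y (O(L, Y) = 3*(((L + Y) - 1) + (Y - 1*(-4))) = 3*((-1 + L + Y) + (Y + 4)) = 3*((-1 + L + Y) + (4 + Y)) = 3*(3 + L + 2*Y) = 9 + 3*L + 6*Y)
O(E(13, 13), -47) - 1*(-43866) = (9 + 3*(12*13/(13 + 13)) + 6*(-47)) - 1*(-43866) = (9 + 3*(12*13/26) - 282) + 43866 = (9 + 3*(12*13*(1/26)) - 282) + 43866 = (9 + 3*6 - 282) + 43866 = (9 + 18 - 282) + 43866 = -255 + 43866 = 43611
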